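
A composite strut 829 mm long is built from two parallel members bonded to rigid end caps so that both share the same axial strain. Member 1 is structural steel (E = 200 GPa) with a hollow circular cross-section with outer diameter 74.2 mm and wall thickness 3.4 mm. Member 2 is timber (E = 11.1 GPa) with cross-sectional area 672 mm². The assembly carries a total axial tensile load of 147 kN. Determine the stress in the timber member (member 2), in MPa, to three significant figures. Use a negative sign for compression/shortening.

10.3 MPa

A_1 = 756.2 mm².
Equal strain + equilibrium ⇒ each member carries load in proportion to AE: A₁E₁ = 151200000 N, A₂E₂ = 7459000 N, ΣAE = 158700000 N.
σ₂ = P·E₂/ΣAE = 147000·11100/158700000 = 10.28 MPa.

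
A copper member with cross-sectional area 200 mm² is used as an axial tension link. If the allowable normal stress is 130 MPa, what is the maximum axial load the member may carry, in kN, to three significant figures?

P_max = σ_allow · A = 130 · 200 = 26000 N = 26 kN.

26.0 kN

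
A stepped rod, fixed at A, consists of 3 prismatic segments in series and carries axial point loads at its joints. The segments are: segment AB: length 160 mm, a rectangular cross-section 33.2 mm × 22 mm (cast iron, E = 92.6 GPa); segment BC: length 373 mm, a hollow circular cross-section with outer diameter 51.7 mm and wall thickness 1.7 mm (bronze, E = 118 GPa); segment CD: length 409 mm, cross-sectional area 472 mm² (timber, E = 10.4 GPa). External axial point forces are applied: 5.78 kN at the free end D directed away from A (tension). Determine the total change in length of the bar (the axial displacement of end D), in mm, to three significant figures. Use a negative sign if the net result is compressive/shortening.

0.564 mm

Internal axial forces (sectioning from the free end, tension +): N_CD = 5.78 kN, N_BC = 5.78 kN, N_AB = 5.78 kN.
A_AB = 730.4 mm².
A_BC = 267 mm².
δ_AB = 5780·160/(730.4·92600) = 0.01367 mm
δ_BC = 5780·373/(267·118000) = 0.06842 mm
δ_CD = 5780·409/(472·10400) = 0.4816 mm
δ = Σδ_i = 0.5637 mm.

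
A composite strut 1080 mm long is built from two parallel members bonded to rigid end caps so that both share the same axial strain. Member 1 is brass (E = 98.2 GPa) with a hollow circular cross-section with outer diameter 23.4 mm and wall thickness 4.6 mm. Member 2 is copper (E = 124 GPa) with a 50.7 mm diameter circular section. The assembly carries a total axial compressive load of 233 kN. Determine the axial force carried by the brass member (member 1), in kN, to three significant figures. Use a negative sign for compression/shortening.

-22.4 kN

A_1 = 271.7 mm².
A_2 = 2019 mm².
Equal strain + equilibrium ⇒ each member carries load in proportion to AE: A₁E₁ = 26680000 N, A₂E₂ = 250300000 N, ΣAE = 277000000 N.
F₁ = P·A₁E₁/ΣAE = -233000·26680000/277000000 = -22440 N.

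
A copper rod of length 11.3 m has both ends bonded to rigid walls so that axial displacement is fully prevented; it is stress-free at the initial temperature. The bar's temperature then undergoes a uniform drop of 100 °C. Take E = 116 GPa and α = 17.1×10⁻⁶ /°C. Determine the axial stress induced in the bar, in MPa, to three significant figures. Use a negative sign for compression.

198 MPa

Free thermal expansion αLΔT = 17.1e-6 · 11300 · -100 = -19.32 mm.
The walls impose strain ε = −(-19.32)/11300 = 1.7100e-03; σ = Eε = 116000 · 1.7100e-03 = 198.4 MPa.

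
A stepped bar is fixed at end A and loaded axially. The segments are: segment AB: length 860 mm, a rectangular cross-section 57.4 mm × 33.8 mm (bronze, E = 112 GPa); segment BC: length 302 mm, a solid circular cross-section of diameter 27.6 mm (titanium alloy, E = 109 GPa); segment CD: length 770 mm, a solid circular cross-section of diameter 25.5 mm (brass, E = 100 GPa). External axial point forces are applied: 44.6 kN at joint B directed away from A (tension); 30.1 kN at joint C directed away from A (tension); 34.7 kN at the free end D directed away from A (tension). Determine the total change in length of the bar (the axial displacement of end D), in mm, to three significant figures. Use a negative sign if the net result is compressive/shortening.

1.26 mm

Internal axial forces (sectioning from the free end, tension +): N_CD = 34.7 kN, N_BC = 64.8 kN, N_AB = 109.4 kN.
A_AB = 1940 mm².
A_BC = 598.3 mm².
A_CD = 510.7 mm².
δ_AB = 109400·860/(1940·112000) = 0.433 mm
δ_BC = 64800·302/(598.3·109000) = 0.3001 mm
δ_CD = 34700·770/(510.7·100000) = 0.5232 mm
δ = Σδ_i = 1.256 mm.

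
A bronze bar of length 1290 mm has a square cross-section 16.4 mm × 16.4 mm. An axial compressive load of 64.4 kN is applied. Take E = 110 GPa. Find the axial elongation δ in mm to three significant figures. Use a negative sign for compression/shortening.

A = 269 mm².
δ_mech = NL/(AE) = -64400·1290/(269·110000) = -2.808 mm.

-2.81 mm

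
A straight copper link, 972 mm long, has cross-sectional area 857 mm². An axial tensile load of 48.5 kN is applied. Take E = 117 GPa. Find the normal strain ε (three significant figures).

4.84e-04

σ = N/A = 56.59 MPa; ε = σ/E = 56.59/117000 = 4.837e-04.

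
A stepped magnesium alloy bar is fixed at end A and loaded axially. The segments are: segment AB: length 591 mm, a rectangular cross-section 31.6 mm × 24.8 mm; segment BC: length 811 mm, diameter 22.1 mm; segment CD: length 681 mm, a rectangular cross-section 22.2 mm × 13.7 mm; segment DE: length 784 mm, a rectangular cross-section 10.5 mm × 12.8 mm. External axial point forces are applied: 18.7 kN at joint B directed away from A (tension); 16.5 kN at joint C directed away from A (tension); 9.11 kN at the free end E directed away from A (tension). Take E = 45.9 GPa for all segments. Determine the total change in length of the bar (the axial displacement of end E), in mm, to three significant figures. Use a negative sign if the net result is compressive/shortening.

3.51 mm

Internal axial forces (sectioning from the free end, tension +): N_DE = 9.11 kN, N_CD = 9.11 kN, N_BC = 25.61 kN, N_AB = 44.31 kN.
A_AB = 783.7 mm².
A_BC = 383.6 mm².
A_CD = 304.1 mm².
A_DE = 134.4 mm².
δ_AB = 44310·591/(783.7·45900) = 0.728 mm
δ_BC = 25610·811/(383.6·45900) = 1.18 mm
δ_CD = 9110·681/(304.1·45900) = 0.4444 mm
δ_DE = 9110·784/(134.4·45900) = 1.158 mm
δ = Σδ_i = 3.51 mm.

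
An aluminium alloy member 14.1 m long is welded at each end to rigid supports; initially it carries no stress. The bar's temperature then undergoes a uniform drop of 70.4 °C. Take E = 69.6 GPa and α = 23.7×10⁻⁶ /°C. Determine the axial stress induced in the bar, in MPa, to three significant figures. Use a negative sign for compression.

116 MPa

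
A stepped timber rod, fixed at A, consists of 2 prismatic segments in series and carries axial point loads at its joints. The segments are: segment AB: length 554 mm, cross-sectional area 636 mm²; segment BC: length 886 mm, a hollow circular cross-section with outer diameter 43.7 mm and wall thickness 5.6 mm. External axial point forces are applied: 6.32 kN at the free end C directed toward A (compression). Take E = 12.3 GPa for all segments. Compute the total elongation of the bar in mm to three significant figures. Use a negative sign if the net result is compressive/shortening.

-1.13 mm

Internal axial forces (sectioning from the free end, tension +): N_BC = -6.32 kN, N_AB = -6.32 kN.
A_BC = 670.3 mm².
δ_AB = -6320·554/(636·12300) = -0.4476 mm
δ_BC = -6320·886/(670.3·12300) = -0.6792 mm
δ = Σδ_i = -1.127 mm.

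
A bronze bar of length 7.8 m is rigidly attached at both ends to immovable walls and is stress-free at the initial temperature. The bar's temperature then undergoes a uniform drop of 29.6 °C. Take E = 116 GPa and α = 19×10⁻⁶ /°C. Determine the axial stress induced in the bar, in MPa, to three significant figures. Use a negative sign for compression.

65.2 MPa

Free thermal expansion αLΔT = 19e-6 · 7800 · -29.6 = -4.387 mm.
The walls impose strain ε = −(-4.387)/7800 = 5.6240e-04; σ = Eε = 116000 · 5.6240e-04 = 65.24 MPa.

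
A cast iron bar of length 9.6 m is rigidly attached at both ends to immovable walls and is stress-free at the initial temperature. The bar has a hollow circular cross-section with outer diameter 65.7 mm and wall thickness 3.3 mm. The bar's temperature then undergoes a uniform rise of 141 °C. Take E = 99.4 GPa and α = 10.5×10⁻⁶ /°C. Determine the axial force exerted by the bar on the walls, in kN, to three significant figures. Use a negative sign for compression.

-95.2 kN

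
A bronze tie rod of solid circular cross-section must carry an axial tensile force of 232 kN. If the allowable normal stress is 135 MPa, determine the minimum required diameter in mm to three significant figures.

46.8 mm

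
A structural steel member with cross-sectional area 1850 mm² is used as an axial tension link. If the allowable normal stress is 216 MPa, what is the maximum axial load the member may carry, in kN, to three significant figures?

400 kN

P_max = σ_allow · A = 216 · 1850 = 399600 N = 399.6 kN.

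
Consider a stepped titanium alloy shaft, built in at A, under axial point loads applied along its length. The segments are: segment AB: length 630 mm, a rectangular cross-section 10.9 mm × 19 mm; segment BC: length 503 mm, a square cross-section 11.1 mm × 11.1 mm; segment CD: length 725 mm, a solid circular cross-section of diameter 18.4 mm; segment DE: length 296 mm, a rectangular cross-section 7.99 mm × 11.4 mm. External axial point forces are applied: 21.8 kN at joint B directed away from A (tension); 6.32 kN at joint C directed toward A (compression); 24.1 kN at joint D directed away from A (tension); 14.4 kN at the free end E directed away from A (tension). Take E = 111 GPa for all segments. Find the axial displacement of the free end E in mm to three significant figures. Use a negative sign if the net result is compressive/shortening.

4.03 mm

Internal axial forces (sectioning from the free end, tension +): N_DE = 14.4 kN, N_CD = 38.5 kN, N_BC = 32.18 kN, N_AB = 53.98 kN.
A_AB = 207.1 mm².
A_BC = 123.2 mm².
A_CD = 265.9 mm².
A_DE = 91.09 mm².
δ_AB = 53980·630/(207.1·111000) = 1.479 mm
δ_BC = 32180·503/(123.2·111000) = 1.184 mm
δ_CD = 38500·725/(265.9·111000) = 0.9457 mm
δ_DE = 14400·296/(91.09·111000) = 0.4216 mm
δ = Σδ_i = 4.03 mm.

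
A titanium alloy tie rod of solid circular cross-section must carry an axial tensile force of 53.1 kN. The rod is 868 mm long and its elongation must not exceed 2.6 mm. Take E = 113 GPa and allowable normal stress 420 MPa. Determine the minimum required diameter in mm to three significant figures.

14.1 mm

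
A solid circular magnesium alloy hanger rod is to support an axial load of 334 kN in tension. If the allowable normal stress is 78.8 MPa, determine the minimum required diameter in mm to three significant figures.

73.5 mm

Required area A ≥ P/σ_allow = 334000/78.8 = 4239 mm².
For a solid circular section, d ≥ √(4A/π) = 73.46 mm.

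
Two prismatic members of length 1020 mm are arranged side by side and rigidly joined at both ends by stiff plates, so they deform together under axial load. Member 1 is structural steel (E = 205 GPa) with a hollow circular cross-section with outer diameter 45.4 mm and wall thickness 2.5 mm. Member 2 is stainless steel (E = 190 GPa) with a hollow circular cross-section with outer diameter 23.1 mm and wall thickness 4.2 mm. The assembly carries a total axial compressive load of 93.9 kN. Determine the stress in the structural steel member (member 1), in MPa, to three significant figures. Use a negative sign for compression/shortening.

A_1 = 336.9 mm².
A_2 = 249.4 mm².
Equal strain + equilibrium ⇒ each member carries load in proportion to AE: A₁E₁ = 69070000 N, A₂E₂ = 47380000 N, ΣAE = 116500000 N.
σ₁ = P·E₁/ΣAE = -93900·205000/116500000 = -165.3 MPa.

-165 MPa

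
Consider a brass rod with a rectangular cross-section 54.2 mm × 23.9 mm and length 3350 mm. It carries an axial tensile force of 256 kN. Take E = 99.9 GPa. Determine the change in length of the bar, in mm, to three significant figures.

A = 1295 mm².
δ_mech = NL/(AE) = 256000·3350/(1295·99900) = 6.627 mm.

6.63 mm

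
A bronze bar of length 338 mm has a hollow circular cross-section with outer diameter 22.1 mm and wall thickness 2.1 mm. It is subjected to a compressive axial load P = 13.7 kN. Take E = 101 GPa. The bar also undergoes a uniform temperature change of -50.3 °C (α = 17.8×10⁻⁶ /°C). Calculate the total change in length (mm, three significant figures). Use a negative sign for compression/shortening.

A = 131.9 mm².
δ_mech = NL/(AE) = -13700·338/(131.9·101000) = -0.3475 mm.
δ_thermal = αLΔT = 17.8e-6·338·-50.3 = -0.3026 mm.
δ = δ_mech + δ_thermal = -0.6501 mm.

-0.650 mm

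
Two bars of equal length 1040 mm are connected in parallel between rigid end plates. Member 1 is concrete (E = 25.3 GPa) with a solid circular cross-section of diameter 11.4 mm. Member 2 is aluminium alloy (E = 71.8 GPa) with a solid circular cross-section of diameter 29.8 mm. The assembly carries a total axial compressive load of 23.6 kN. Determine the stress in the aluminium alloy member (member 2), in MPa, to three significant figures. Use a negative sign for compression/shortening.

-32.2 MPa

A_1 = 102.1 mm².
A_2 = 697.5 mm².
Equal strain + equilibrium ⇒ each member carries load in proportion to AE: A₁E₁ = 2582000 N, A₂E₂ = 50080000 N, ΣAE = 52660000 N.
σ₂ = P·E₂/ΣAE = -23600·71800/52660000 = -32.18 MPa.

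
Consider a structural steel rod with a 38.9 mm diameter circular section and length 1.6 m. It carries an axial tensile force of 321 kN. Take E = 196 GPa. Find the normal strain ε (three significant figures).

0.00138

A = 1188 mm².
σ = N/A = 270.1 MPa; ε = σ/E = 270.1/196000 = 1.378e-03.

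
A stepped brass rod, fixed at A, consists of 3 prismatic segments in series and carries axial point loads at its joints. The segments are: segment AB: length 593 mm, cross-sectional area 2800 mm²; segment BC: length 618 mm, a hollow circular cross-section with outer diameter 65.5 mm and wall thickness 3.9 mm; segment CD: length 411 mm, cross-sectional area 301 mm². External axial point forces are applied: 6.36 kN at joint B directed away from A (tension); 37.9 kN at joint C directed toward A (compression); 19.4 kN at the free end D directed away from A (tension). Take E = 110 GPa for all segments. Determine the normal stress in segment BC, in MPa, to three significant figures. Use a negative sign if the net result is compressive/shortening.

-24.5 MPa

Internal axial forces (sectioning from the free end, tension +): N_CD = 19.4 kN, N_BC = -18.5 kN, N_AB = -12.14 kN.
A_BC = 754.7 mm².
σ_BC = N_BC/A_BC = -18500/754.7 = -24.51 MPa.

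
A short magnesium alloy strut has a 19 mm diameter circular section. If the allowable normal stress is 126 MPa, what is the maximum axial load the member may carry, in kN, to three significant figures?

35.7 kN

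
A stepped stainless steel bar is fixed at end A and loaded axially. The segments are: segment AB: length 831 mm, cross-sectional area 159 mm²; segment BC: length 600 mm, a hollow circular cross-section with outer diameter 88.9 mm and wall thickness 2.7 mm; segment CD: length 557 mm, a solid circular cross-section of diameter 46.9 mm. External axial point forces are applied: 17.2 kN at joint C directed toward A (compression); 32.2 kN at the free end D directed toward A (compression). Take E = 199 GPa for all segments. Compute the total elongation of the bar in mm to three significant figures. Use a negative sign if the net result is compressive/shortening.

Internal axial forces (sectioning from the free end, tension +): N_CD = -32.2 kN, N_BC = -49.4 kN, N_AB = -49.4 kN.
A_BC = 731.2 mm².
A_CD = 1728 mm².
δ_AB = -49400·831/(159·199000) = -1.297 mm
δ_BC = -49400·600/(731.2·199000) = -0.2037 mm
δ_CD = -32200·557/(1728·199000) = -0.05217 mm
δ = Σδ_i = -1.553 mm.

-1.55 mm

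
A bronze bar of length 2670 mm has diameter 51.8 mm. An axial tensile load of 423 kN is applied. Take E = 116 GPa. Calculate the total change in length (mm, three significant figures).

A = 2107 mm².
δ_mech = NL/(AE) = 423000·2670/(2107·116000) = 4.62 mm.

4.62 mm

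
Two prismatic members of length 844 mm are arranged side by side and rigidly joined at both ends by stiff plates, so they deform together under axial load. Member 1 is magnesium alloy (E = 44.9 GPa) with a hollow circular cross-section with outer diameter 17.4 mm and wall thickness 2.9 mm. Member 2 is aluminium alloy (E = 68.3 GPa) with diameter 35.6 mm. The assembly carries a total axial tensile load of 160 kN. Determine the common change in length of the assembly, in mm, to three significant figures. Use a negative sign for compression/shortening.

A_1 = 132.1 mm².
A_2 = 995.4 mm².
Equal strain + equilibrium ⇒ each member carries load in proportion to AE: A₁E₁ = 5931000 N, A₂E₂ = 67980000 N, ΣAE = 73920000 N.
δ = PL/ΣAE = 160000·844/73920000 = 1.827 mm.

1.83 mm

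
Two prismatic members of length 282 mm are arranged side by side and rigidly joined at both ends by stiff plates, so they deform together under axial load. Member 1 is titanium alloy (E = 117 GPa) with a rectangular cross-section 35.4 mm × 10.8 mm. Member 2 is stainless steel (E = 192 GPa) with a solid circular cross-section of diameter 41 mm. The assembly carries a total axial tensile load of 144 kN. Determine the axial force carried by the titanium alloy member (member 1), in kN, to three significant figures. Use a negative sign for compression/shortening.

A_1 = 382.3 mm².
A_2 = 1320 mm².
Equal strain + equilibrium ⇒ each member carries load in proportion to AE: A₁E₁ = 44730000 N, A₂E₂ = 253500000 N, ΣAE = 298200000 N.
F₁ = P·A₁E₁/ΣAE = 144000·44730000/298200000 = 21600 N.

21.6 kN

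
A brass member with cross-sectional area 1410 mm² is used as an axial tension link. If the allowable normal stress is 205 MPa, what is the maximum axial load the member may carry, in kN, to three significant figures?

289 kN

P_max = σ_allow · A = 205 · 1410 = 289000 N = 289.1 kN.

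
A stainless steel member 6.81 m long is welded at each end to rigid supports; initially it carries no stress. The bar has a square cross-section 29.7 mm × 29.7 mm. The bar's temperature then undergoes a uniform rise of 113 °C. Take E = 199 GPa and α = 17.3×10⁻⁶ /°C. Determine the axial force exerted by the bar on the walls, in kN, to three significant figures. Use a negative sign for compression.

-343 kN

Free thermal expansion αLΔT = 17.3e-6 · 6810 · 113 = 13.31 mm.
The walls impose strain ε = −(13.31)/6810 = -1.9549e-03; σ = Eε = 199000 · -1.9549e-03 = -389 MPa.
Wall reaction R = σ·A = -389·882.1 = -343200 N = -343.2 kN.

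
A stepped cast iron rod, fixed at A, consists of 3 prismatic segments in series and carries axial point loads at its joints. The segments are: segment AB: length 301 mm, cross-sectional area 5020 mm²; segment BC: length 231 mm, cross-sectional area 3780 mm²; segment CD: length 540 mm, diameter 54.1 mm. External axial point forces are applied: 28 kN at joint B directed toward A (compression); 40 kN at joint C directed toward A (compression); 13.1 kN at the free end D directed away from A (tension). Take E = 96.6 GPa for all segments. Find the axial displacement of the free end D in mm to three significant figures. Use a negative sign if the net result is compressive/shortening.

-0.0192 mm

Internal axial forces (sectioning from the free end, tension +): N_CD = 13.1 kN, N_BC = -26.9 kN, N_AB = -54.9 kN.
A_CD = 2299 mm².
δ_AB = -54900·301/(5020·96600) = -0.03408 mm
δ_BC = -26900·231/(3780·96600) = -0.01702 mm
δ_CD = 13100·540/(2299·96600) = 0.03186 mm
δ = Σδ_i = -0.01924 mm.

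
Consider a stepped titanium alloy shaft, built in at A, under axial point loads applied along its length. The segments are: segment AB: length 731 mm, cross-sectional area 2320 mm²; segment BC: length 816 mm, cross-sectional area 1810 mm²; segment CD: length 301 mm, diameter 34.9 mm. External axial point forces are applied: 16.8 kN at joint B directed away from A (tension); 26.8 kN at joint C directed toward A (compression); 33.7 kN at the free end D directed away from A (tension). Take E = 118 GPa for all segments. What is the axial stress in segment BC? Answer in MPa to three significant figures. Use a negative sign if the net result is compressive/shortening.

Internal axial forces (sectioning from the free end, tension +): N_CD = 33.7 kN, N_BC = 6.9 kN, N_AB = 23.7 kN.
σ_BC = N_BC/A_BC = 6900/1810 = 3.812 MPa.

3.81 MPa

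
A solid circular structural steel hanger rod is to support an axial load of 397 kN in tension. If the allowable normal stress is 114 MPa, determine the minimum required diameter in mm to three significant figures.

66.6 mm

Required area A ≥ P/σ_allow = 397000/114 = 3482 mm².
For a solid circular section, d ≥ √(4A/π) = 66.59 mm.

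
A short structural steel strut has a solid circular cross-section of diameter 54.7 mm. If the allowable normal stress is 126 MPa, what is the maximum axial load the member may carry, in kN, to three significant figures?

A = 2350 mm².
P_max = σ_allow · A = 126 · 2350 = 296100 N = 296.1 kN.

296 kN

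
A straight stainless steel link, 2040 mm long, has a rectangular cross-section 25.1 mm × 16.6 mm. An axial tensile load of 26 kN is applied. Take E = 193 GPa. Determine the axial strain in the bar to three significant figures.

A = 416.7 mm².
σ = N/A = 62.4 MPa; ε = σ/E = 62.4/193000 = 3.233e-04.

3.23e-04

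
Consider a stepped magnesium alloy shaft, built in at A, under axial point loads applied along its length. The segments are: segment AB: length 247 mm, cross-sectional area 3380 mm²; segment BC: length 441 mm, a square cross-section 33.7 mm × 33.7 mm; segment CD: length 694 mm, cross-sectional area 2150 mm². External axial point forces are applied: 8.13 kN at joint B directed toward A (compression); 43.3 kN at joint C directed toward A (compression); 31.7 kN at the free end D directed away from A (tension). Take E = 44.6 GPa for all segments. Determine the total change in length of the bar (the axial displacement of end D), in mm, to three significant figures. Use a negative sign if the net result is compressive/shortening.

0.0961 mm

Internal axial forces (sectioning from the free end, tension +): N_CD = 31.7 kN, N_BC = -11.6 kN, N_AB = -19.73 kN.
A_BC = 1136 mm².
δ_AB = -19730·247/(3380·44600) = -0.03233 mm
δ_BC = -11600·441/(1136·44600) = -0.101 mm
δ_CD = 31700·694/(2150·44600) = 0.2294 mm
δ = Σδ_i = 0.0961 mm.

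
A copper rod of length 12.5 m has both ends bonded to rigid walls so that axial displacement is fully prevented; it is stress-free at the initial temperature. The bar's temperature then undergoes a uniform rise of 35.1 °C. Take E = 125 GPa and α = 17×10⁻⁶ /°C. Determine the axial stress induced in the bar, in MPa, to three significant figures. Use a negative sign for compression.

Free thermal expansion αLΔT = 17e-6 · 12500 · 35.1 = 7.459 mm.
The walls impose strain ε = −(7.459)/12500 = -5.9670e-04; σ = Eε = 125000 · -5.9670e-04 = -74.59 MPa.

-74.6 MPa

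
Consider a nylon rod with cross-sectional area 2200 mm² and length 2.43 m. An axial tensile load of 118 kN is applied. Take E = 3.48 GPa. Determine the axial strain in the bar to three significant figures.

0.0154

σ = N/A = 53.64 MPa; ε = σ/E = 53.64/3480 = 1.541e-02.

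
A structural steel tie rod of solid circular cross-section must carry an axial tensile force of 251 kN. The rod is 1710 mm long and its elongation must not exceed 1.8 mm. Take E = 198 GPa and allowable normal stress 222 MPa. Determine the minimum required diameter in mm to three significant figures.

39.2 mm

Required area A ≥ P/σ_allow = 251000/222 = 1131 mm².
For a solid circular section, d ≥ √(4A/π) = 37.94 mm.
Elongation limit: A ≥ PL/(Eδ_allow) = 251000·1710/(198000·1.8) = 1204 mm² ⇒ d ≥ 39.16 mm.
The elongation limit governs.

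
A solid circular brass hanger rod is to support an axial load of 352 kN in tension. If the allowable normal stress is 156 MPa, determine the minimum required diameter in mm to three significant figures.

53.6 mm

Required area A ≥ P/σ_allow = 352000/156 = 2256 mm².
For a solid circular section, d ≥ √(4A/π) = 53.6 mm.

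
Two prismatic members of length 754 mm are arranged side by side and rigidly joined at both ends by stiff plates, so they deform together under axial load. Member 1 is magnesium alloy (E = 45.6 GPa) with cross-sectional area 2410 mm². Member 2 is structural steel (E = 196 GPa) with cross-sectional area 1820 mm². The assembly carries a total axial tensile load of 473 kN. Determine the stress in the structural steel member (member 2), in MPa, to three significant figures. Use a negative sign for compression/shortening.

199 MPa

Equal strain + equilibrium ⇒ each member carries load in proportion to AE: A₁E₁ = 109900000 N, A₂E₂ = 356700000 N, ΣAE = 466600000 N.
σ₂ = P·E₂/ΣAE = 473000·196000/466600000 = 198.7 MPa.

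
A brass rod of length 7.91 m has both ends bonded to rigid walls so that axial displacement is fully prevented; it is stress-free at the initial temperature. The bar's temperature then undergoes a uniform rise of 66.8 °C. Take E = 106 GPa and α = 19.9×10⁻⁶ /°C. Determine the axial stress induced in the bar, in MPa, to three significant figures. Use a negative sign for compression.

Free thermal expansion αLΔT = 19.9e-6 · 7910 · 66.8 = 10.51 mm.
The walls impose strain ε = −(10.51)/7910 = -1.3293e-03; σ = Eε = 106000 · -1.3293e-03 = -140.9 MPa.

-141 MPa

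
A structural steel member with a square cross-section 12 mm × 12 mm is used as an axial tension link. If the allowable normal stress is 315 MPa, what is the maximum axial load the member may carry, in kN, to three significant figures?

A = 144 mm².
P_max = σ_allow · A = 315 · 144 = 45360 N = 45.36 kN.

45.4 kN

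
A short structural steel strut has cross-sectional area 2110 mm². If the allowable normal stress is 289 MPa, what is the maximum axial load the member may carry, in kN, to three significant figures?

P_max = σ_allow · A = 289 · 2110 = 609800 N = 609.8 kN.

610 kN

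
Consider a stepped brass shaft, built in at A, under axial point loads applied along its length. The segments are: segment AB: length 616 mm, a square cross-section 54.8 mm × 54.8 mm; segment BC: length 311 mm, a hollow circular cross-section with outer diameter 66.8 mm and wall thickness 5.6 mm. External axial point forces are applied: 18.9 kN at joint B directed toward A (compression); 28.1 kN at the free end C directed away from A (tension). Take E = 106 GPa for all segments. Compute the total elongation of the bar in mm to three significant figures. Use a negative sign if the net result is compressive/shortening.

0.0944 mm

Internal axial forces (sectioning from the free end, tension +): N_BC = 28.1 kN, N_AB = 9.2 kN.
A_AB = 3003 mm².
A_BC = 1077 mm².
δ_AB = 9200·616/(3003·106000) = 0.0178 mm
δ_BC = 28100·311/(1077·106000) = 0.07657 mm
δ = Σδ_i = 0.09438 mm.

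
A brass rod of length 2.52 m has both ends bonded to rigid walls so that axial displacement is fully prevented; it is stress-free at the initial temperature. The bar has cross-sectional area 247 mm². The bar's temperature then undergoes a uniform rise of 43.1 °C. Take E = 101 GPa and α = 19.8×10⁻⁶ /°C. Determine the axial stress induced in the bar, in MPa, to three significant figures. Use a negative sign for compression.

-86.2 MPa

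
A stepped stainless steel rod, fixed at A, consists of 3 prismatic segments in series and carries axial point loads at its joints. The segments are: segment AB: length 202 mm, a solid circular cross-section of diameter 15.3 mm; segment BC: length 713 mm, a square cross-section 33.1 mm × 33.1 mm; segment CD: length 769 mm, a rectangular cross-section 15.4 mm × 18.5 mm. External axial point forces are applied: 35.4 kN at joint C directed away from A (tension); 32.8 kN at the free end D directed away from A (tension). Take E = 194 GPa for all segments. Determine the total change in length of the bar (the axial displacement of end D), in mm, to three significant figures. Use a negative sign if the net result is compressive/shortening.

1.07 mm

Internal axial forces (sectioning from the free end, tension +): N_CD = 32.8 kN, N_BC = 68.2 kN, N_AB = 68.2 kN.
A_AB = 183.9 mm².
A_BC = 1096 mm².
A_CD = 284.9 mm².
δ_AB = 68200·202/(183.9·194000) = 0.3862 mm
δ_BC = 68200·713/(1096·194000) = 0.2288 mm
δ_CD = 32800·769/(284.9·194000) = 0.4564 mm
δ = Σδ_i = 1.071 mm.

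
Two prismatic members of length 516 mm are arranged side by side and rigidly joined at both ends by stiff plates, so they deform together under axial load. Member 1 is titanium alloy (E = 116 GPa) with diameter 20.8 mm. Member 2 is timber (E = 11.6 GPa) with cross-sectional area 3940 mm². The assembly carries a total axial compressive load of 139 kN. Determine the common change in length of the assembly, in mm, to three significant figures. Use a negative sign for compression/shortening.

-0.843 mm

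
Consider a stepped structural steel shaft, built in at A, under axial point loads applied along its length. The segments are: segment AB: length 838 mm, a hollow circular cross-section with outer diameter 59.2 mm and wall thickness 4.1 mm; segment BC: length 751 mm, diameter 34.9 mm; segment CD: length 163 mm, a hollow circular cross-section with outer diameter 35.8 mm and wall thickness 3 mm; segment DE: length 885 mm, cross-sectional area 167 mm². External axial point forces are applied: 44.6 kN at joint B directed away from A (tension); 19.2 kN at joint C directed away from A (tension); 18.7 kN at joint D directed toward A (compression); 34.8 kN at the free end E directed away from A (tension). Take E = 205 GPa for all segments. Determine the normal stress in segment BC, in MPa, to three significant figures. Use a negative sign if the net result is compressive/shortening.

36.9 MPa

Internal axial forces (sectioning from the free end, tension +): N_DE = 34.8 kN, N_CD = 16.1 kN, N_BC = 35.3 kN, N_AB = 79.9 kN.
A_BC = 956.6 mm².
σ_BC = N_BC/A_BC = 35300/956.6 = 36.9 MPa.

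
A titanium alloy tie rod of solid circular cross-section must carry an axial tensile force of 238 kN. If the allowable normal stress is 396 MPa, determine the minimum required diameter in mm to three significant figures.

27.7 mm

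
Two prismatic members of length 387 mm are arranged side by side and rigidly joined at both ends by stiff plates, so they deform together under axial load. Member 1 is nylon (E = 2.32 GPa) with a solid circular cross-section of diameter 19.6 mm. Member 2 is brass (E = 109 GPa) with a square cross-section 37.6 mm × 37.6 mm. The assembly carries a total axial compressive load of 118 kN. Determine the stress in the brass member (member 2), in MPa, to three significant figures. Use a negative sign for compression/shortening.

-83.1 MPa

A_1 = 301.7 mm².
A_2 = 1414 mm².
Equal strain + equilibrium ⇒ each member carries load in proportion to AE: A₁E₁ = 700000 N, A₂E₂ = 154100000 N, ΣAE = 154800000 N.
σ₂ = P·E₂/ΣAE = -118000·109000/154800000 = -83.09 MPa.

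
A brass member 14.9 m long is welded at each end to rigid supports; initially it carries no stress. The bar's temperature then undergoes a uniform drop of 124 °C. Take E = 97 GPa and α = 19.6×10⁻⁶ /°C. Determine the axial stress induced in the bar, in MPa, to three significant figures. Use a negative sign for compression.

236 MPa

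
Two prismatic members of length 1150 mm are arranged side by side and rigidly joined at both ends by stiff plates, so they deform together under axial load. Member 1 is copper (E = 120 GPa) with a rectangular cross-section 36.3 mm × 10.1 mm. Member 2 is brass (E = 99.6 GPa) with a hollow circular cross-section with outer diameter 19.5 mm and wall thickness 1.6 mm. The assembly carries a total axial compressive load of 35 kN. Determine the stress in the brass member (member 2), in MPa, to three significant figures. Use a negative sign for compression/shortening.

A_1 = 366.6 mm².
A_2 = 89.98 mm².
Equal strain + equilibrium ⇒ each member carries load in proportion to AE: A₁E₁ = 44000000 N, A₂E₂ = 8962000 N, ΣAE = 52960000 N.
σ₂ = P·E₂/ΣAE = -35000·99600/52960000 = -65.83 MPa.

-65.8 MPa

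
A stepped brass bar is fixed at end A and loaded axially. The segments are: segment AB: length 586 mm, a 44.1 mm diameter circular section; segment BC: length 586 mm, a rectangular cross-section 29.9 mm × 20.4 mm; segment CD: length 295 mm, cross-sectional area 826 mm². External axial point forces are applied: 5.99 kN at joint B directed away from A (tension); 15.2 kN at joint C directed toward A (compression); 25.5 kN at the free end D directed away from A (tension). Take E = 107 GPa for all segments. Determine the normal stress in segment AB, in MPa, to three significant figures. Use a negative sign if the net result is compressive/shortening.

10.7 MPa

Internal axial forces (sectioning from the free end, tension +): N_CD = 25.5 kN, N_BC = 10.3 kN, N_AB = 16.29 kN.
A_AB = 1527 mm².
σ_AB = N_AB/A_AB = 16290/1527 = 10.66 MPa.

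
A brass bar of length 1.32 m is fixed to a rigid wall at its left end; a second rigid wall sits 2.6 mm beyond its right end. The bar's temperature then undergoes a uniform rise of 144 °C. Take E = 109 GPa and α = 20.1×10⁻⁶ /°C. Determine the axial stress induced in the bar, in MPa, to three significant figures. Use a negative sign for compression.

-101 MPa

Free thermal expansion αLΔT = 20.1e-6 · 1320 · 144 = 3.821 mm.
The walls engage after the gap closes; constrained expansion = 3.821 − 2.6 = 1.221 mm.
The walls impose strain ε = −(1.221)/1320 = -9.2470e-04; σ = Eε = 109000 · -9.2470e-04 = -100.8 MPa.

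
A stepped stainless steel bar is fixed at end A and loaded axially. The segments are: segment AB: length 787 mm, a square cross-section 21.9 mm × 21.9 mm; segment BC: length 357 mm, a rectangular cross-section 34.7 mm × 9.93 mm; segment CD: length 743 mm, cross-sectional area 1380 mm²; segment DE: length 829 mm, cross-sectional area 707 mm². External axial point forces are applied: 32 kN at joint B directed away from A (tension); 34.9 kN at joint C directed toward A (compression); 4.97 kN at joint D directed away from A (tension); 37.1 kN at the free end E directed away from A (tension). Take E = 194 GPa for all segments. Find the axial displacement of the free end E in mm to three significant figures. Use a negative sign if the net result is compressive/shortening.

0.711 mm

Internal axial forces (sectioning from the free end, tension +): N_DE = 37.1 kN, N_CD = 42.07 kN, N_BC = 7.17 kN, N_AB = 39.17 kN.
A_AB = 479.6 mm².
A_BC = 344.6 mm².
δ_AB = 39170·787/(479.6·194000) = 0.3313 mm
δ_BC = 7170·357/(344.6·194000) = 0.03829 mm
δ_CD = 42070·743/(1380·194000) = 0.1168 mm
δ_DE = 37100·829/(707·194000) = 0.2242 mm
δ = Σδ_i = 0.7106 mm.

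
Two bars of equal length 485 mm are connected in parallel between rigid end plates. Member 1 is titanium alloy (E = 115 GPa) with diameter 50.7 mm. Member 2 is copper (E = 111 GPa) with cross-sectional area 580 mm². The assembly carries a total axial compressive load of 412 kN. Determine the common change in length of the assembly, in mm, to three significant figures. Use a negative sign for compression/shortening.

-0.674 mm

A_1 = 2019 mm².
Equal strain + equilibrium ⇒ each member carries load in proportion to AE: A₁E₁ = 232200000 N, A₂E₂ = 64380000 N, ΣAE = 296500000 N.
δ = PL/ΣAE = -412000·485/296500000 = -0.6738 mm.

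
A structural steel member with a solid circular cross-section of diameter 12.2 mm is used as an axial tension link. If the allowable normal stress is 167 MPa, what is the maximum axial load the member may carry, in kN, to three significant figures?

A = 116.9 mm².
P_max = σ_allow · A = 167 · 116.9 = 19520 N = 19.52 kN.

19.5 kN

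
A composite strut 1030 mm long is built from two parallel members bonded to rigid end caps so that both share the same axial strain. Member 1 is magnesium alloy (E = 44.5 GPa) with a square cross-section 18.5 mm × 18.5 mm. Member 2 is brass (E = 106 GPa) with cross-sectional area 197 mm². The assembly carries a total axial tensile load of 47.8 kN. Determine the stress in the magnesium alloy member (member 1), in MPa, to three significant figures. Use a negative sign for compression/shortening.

A_1 = 342.2 mm².
Equal strain + equilibrium ⇒ each member carries load in proportion to AE: A₁E₁ = 15230000 N, A₂E₂ = 20880000 N, ΣAE = 36110000 N.
σ₁ = P·E₁/ΣAE = 47800·44500/36110000 = 58.9 MPa.

58.9 MPa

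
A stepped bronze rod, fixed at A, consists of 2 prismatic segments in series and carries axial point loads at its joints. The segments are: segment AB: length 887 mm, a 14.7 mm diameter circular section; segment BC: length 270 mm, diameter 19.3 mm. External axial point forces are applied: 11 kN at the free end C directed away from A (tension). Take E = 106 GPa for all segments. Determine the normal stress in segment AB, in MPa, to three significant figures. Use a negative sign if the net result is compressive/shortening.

64.8 MPa

Internal axial forces (sectioning from the free end, tension +): N_BC = 11 kN, N_AB = 11 kN.
A_AB = 169.7 mm².
σ_AB = N_AB/A_AB = 11000/169.7 = 64.81 MPa.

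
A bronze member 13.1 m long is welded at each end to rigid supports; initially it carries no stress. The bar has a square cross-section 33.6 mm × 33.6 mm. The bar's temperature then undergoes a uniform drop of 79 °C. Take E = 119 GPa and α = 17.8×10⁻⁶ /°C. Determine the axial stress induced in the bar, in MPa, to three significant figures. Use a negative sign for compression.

167 MPa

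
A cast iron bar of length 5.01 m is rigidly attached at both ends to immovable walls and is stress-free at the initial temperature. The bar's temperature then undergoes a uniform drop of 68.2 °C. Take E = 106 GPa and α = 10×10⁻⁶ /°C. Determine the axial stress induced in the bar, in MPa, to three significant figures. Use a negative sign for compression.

72.3 MPa

Free thermal expansion αLΔT = 10e-6 · 5010 · -68.2 = -3.417 mm.
The walls impose strain ε = −(-3.417)/5010 = 6.8200e-04; σ = Eε = 106000 · 6.8200e-04 = 72.29 MPa.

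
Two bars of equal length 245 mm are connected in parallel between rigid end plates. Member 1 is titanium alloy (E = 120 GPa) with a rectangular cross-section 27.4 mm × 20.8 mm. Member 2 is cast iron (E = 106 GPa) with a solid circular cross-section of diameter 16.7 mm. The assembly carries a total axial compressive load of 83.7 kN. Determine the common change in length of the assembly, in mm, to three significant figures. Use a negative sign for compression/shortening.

A_1 = 569.9 mm².
A_2 = 219 mm².
Equal strain + equilibrium ⇒ each member carries load in proportion to AE: A₁E₁ = 68390000 N, A₂E₂ = 23220000 N, ΣAE = 91610000 N.
δ = PL/ΣAE = -83700·245/91610000 = -0.2238 mm.

-0.224 mm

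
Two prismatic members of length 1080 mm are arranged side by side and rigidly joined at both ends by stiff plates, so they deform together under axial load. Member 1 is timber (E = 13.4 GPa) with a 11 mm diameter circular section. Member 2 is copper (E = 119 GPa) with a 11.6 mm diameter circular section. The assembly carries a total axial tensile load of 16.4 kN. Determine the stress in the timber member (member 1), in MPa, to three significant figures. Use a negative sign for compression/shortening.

A_1 = 95.03 mm².
A_2 = 105.7 mm².
Equal strain + equilibrium ⇒ each member carries load in proportion to AE: A₁E₁ = 1273000 N, A₂E₂ = 12580000 N, ΣAE = 13850000 N.
σ₁ = P·E₁/ΣAE = 16400·13400/13850000 = 15.87 MPa.

15.9 MPa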